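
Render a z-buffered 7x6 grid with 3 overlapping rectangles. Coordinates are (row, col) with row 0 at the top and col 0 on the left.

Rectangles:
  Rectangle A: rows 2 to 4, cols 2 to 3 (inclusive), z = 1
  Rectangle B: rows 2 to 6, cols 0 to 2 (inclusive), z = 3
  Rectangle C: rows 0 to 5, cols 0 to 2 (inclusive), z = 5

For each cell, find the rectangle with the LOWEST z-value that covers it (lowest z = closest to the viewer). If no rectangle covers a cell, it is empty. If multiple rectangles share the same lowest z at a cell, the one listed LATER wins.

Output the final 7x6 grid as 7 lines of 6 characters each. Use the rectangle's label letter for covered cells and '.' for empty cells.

CCC...
CCC...
BBAA..
BBAA..
BBAA..
BBB...
BBB...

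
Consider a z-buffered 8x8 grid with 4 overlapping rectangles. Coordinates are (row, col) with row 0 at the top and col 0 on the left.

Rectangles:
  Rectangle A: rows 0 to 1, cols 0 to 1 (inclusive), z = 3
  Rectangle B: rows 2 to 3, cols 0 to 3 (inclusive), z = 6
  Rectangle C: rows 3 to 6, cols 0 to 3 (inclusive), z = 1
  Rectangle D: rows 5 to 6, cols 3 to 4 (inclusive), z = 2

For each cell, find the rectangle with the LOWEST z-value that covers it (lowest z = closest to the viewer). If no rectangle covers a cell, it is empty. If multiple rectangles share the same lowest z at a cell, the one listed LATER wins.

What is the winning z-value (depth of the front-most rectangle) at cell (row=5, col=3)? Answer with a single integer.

Check cell (5,3):
  A: rows 0-1 cols 0-1 -> outside (row miss)
  B: rows 2-3 cols 0-3 -> outside (row miss)
  C: rows 3-6 cols 0-3 z=1 -> covers; best now C (z=1)
  D: rows 5-6 cols 3-4 z=2 -> covers; best now C (z=1)
Winner: C at z=1

Answer: 1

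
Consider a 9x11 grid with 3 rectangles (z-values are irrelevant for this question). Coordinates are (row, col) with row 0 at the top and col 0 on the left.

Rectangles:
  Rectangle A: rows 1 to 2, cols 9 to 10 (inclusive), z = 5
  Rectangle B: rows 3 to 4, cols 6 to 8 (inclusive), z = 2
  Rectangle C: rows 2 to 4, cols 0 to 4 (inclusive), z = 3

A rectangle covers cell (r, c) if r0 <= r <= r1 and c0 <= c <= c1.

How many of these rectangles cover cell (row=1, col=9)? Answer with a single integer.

Check cell (1,9):
  A: rows 1-2 cols 9-10 -> covers
  B: rows 3-4 cols 6-8 -> outside (row miss)
  C: rows 2-4 cols 0-4 -> outside (row miss)
Count covering = 1

Answer: 1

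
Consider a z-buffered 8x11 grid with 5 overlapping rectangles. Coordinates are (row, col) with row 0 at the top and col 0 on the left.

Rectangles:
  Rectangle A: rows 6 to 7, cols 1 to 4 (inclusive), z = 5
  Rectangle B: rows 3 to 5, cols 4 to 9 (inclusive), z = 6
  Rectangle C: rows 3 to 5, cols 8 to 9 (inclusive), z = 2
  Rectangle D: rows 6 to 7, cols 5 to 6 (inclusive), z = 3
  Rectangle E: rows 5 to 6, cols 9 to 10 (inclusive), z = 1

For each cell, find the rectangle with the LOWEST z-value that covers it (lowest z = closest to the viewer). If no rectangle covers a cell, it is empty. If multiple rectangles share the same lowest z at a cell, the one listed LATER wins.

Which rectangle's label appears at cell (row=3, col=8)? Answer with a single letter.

Check cell (3,8):
  A: rows 6-7 cols 1-4 -> outside (row miss)
  B: rows 3-5 cols 4-9 z=6 -> covers; best now B (z=6)
  C: rows 3-5 cols 8-9 z=2 -> covers; best now C (z=2)
  D: rows 6-7 cols 5-6 -> outside (row miss)
  E: rows 5-6 cols 9-10 -> outside (row miss)
Winner: C at z=2

Answer: C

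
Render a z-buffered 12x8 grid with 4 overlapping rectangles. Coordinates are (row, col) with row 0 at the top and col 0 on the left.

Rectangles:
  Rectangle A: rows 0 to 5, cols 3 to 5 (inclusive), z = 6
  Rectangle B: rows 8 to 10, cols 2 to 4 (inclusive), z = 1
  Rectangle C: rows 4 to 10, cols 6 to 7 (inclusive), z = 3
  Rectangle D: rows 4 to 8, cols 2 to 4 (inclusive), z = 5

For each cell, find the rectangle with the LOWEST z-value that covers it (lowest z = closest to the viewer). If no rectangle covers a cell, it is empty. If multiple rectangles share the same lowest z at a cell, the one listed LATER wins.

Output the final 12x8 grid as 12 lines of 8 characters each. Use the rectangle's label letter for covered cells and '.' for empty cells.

...AAA..
...AAA..
...AAA..
...AAA..
..DDDACC
..DDDACC
..DDD.CC
..DDD.CC
..BBB.CC
..BBB.CC
..BBB.CC
........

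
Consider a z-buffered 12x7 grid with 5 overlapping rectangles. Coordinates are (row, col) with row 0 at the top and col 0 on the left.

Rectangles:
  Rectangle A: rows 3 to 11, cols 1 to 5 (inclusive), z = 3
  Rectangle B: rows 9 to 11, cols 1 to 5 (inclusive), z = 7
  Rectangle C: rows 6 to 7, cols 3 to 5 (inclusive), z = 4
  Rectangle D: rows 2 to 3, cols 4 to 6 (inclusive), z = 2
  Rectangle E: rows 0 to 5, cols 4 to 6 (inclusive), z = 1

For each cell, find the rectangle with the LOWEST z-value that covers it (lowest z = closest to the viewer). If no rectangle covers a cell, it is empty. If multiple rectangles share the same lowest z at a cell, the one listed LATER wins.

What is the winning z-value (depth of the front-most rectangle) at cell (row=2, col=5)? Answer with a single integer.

Answer: 1

Derivation:
Check cell (2,5):
  A: rows 3-11 cols 1-5 -> outside (row miss)
  B: rows 9-11 cols 1-5 -> outside (row miss)
  C: rows 6-7 cols 3-5 -> outside (row miss)
  D: rows 2-3 cols 4-6 z=2 -> covers; best now D (z=2)
  E: rows 0-5 cols 4-6 z=1 -> covers; best now E (z=1)
Winner: E at z=1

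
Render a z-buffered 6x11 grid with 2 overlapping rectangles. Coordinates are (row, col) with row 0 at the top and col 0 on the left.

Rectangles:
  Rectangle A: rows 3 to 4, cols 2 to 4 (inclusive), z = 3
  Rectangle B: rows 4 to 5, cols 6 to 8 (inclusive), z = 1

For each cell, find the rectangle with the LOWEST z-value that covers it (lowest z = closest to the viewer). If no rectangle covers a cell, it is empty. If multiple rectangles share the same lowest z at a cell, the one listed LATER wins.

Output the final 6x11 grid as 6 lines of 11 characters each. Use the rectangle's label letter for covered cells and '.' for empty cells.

...........
...........
...........
..AAA......
..AAA.BBB..
......BBB..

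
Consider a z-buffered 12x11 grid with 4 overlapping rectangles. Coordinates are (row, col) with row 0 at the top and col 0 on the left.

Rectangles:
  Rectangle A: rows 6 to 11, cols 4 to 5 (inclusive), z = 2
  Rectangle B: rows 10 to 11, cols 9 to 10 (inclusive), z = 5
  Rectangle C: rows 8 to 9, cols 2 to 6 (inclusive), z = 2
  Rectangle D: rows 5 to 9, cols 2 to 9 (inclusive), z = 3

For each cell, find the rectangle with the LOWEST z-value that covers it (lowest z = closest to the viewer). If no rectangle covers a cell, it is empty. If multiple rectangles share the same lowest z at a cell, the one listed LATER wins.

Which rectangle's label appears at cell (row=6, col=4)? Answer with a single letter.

Answer: A

Derivation:
Check cell (6,4):
  A: rows 6-11 cols 4-5 z=2 -> covers; best now A (z=2)
  B: rows 10-11 cols 9-10 -> outside (row miss)
  C: rows 8-9 cols 2-6 -> outside (row miss)
  D: rows 5-9 cols 2-9 z=3 -> covers; best now A (z=2)
Winner: A at z=2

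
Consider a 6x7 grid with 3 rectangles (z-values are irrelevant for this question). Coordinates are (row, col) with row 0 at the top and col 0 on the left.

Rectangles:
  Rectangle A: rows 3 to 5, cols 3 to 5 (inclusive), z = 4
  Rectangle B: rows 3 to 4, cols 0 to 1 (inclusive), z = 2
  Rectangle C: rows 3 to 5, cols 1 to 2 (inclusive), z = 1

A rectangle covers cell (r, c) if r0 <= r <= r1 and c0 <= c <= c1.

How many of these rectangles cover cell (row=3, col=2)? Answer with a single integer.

Check cell (3,2):
  A: rows 3-5 cols 3-5 -> outside (col miss)
  B: rows 3-4 cols 0-1 -> outside (col miss)
  C: rows 3-5 cols 1-2 -> covers
Count covering = 1

Answer: 1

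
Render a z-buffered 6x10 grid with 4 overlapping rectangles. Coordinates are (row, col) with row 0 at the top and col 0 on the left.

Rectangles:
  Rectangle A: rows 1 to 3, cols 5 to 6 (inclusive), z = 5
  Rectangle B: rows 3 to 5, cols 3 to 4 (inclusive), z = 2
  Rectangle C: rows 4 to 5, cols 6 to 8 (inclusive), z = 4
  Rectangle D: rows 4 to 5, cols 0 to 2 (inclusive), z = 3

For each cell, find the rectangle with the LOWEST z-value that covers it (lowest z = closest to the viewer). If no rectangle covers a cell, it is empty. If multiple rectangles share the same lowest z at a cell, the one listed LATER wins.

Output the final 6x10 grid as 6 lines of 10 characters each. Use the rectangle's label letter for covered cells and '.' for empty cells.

..........
.....AA...
.....AA...
...BBAA...
DDDBB.CCC.
DDDBB.CCC.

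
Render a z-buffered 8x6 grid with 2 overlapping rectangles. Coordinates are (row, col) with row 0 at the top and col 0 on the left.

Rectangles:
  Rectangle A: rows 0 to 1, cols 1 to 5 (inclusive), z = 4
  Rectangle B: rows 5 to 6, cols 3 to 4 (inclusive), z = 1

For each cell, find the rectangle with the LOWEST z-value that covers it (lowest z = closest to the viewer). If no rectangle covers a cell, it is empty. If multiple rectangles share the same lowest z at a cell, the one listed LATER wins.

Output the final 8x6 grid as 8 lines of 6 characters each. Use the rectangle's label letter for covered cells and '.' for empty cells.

.AAAAA
.AAAAA
......
......
......
...BB.
...BB.
......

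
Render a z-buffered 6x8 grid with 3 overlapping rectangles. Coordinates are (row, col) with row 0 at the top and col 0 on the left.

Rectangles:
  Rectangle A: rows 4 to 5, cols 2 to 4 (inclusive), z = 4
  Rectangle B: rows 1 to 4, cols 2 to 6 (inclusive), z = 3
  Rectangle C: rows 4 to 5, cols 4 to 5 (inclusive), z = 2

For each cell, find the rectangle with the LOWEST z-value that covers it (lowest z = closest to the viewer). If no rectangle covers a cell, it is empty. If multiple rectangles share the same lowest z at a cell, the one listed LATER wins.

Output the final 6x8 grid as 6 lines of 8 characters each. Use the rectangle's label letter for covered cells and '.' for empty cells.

........
..BBBBB.
..BBBBB.
..BBBBB.
..BBCCB.
..AACC..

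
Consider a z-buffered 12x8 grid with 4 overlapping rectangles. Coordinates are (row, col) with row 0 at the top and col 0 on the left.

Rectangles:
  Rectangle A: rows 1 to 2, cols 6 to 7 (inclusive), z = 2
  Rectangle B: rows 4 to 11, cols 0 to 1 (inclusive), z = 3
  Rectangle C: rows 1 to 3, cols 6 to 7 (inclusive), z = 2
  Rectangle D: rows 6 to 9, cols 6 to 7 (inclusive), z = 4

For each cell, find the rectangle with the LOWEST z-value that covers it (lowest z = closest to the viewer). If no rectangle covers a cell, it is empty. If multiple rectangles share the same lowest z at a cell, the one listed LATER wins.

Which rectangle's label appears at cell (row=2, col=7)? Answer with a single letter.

Answer: C

Derivation:
Check cell (2,7):
  A: rows 1-2 cols 6-7 z=2 -> covers; best now A (z=2)
  B: rows 4-11 cols 0-1 -> outside (row miss)
  C: rows 1-3 cols 6-7 z=2 -> covers; best now C (z=2)
  D: rows 6-9 cols 6-7 -> outside (row miss)
Winner: C at z=2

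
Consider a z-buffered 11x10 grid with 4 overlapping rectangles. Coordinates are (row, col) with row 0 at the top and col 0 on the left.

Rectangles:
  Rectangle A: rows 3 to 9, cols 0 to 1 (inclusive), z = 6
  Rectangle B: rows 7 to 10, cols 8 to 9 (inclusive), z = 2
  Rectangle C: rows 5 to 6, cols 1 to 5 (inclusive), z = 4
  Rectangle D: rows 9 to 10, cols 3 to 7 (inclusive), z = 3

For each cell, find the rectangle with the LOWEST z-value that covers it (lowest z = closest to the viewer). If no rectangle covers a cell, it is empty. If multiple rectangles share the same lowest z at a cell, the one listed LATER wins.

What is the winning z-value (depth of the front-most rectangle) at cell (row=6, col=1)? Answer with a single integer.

Answer: 4

Derivation:
Check cell (6,1):
  A: rows 3-9 cols 0-1 z=6 -> covers; best now A (z=6)
  B: rows 7-10 cols 8-9 -> outside (row miss)
  C: rows 5-6 cols 1-5 z=4 -> covers; best now C (z=4)
  D: rows 9-10 cols 3-7 -> outside (row miss)
Winner: C at z=4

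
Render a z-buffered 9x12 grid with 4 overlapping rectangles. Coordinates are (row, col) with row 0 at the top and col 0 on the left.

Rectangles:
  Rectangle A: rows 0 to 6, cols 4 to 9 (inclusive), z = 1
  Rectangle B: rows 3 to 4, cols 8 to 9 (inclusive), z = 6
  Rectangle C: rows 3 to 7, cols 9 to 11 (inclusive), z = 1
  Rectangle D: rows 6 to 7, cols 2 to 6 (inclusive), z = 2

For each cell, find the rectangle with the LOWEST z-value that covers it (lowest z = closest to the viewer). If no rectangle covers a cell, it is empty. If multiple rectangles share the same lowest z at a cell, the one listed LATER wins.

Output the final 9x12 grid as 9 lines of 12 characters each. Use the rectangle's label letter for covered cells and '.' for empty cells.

....AAAAAA..
....AAAAAA..
....AAAAAA..
....AAAAACCC
....AAAAACCC
....AAAAACCC
..DDAAAAACCC
..DDDDD..CCC
............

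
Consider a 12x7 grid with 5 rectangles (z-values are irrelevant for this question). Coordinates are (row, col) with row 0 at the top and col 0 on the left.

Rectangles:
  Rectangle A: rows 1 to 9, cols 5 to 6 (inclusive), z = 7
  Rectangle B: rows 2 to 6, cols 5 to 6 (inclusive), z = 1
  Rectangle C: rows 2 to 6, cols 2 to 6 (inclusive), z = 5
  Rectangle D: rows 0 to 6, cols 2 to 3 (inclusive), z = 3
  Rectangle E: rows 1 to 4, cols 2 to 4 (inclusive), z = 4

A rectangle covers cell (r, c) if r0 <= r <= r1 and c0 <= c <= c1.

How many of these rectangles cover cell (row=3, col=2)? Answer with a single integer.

Check cell (3,2):
  A: rows 1-9 cols 5-6 -> outside (col miss)
  B: rows 2-6 cols 5-6 -> outside (col miss)
  C: rows 2-6 cols 2-6 -> covers
  D: rows 0-6 cols 2-3 -> covers
  E: rows 1-4 cols 2-4 -> covers
Count covering = 3

Answer: 3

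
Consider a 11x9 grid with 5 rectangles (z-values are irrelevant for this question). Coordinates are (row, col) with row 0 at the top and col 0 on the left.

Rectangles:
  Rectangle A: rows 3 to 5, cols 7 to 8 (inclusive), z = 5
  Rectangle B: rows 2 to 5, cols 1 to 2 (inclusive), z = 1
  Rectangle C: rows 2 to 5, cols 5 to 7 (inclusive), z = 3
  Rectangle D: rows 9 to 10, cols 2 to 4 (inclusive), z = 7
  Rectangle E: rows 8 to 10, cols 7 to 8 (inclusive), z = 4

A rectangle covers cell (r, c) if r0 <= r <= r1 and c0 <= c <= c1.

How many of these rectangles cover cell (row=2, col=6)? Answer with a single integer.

Answer: 1

Derivation:
Check cell (2,6):
  A: rows 3-5 cols 7-8 -> outside (row miss)
  B: rows 2-5 cols 1-2 -> outside (col miss)
  C: rows 2-5 cols 5-7 -> covers
  D: rows 9-10 cols 2-4 -> outside (row miss)
  E: rows 8-10 cols 7-8 -> outside (row miss)
Count covering = 1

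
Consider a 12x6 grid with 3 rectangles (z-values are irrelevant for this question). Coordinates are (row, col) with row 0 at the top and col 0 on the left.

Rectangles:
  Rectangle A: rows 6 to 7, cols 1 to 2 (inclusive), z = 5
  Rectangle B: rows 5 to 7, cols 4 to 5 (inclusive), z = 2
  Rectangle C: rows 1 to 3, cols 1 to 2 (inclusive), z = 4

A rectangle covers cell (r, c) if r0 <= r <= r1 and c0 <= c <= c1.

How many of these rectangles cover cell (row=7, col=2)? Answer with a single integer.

Check cell (7,2):
  A: rows 6-7 cols 1-2 -> covers
  B: rows 5-7 cols 4-5 -> outside (col miss)
  C: rows 1-3 cols 1-2 -> outside (row miss)
Count covering = 1

Answer: 1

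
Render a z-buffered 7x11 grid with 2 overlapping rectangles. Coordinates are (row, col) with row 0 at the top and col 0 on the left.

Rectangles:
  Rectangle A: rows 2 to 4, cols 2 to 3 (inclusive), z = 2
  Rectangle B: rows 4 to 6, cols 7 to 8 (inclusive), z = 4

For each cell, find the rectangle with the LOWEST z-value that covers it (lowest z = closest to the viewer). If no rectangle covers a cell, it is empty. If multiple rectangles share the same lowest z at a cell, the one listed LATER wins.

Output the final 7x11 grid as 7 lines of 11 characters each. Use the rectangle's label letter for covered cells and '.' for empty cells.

...........
...........
..AA.......
..AA.......
..AA...BB..
.......BB..
.......BB..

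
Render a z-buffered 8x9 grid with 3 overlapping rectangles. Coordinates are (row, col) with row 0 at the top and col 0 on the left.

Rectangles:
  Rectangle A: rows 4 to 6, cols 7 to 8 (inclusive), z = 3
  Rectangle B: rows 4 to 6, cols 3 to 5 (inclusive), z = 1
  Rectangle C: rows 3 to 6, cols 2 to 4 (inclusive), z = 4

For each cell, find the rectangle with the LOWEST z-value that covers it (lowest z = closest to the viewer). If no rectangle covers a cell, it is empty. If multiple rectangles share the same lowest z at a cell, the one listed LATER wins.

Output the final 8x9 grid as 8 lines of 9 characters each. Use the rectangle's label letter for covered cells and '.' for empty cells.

.........
.........
.........
..CCC....
..CBBB.AA
..CBBB.AA
..CBBB.AA
.........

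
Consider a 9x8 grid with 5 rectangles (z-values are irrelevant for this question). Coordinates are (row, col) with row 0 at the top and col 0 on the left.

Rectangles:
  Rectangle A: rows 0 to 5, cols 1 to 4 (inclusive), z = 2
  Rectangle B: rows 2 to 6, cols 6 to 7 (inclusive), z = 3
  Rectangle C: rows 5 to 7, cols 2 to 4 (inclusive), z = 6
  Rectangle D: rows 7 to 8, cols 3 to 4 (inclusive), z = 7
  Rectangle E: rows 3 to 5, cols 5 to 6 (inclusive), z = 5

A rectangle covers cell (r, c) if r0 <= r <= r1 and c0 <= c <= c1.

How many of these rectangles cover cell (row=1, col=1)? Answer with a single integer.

Check cell (1,1):
  A: rows 0-5 cols 1-4 -> covers
  B: rows 2-6 cols 6-7 -> outside (row miss)
  C: rows 5-7 cols 2-4 -> outside (row miss)
  D: rows 7-8 cols 3-4 -> outside (row miss)
  E: rows 3-5 cols 5-6 -> outside (row miss)
Count covering = 1

Answer: 1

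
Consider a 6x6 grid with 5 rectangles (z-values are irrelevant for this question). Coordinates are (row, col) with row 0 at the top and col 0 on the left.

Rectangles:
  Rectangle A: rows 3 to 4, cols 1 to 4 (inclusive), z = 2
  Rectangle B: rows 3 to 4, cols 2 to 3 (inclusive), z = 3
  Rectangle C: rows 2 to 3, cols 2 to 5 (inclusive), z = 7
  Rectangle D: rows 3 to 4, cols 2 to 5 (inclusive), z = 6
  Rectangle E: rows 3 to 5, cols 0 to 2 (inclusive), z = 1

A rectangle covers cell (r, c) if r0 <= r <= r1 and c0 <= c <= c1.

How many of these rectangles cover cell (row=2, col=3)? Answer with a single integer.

Answer: 1

Derivation:
Check cell (2,3):
  A: rows 3-4 cols 1-4 -> outside (row miss)
  B: rows 3-4 cols 2-3 -> outside (row miss)
  C: rows 2-3 cols 2-5 -> covers
  D: rows 3-4 cols 2-5 -> outside (row miss)
  E: rows 3-5 cols 0-2 -> outside (row miss)
Count covering = 1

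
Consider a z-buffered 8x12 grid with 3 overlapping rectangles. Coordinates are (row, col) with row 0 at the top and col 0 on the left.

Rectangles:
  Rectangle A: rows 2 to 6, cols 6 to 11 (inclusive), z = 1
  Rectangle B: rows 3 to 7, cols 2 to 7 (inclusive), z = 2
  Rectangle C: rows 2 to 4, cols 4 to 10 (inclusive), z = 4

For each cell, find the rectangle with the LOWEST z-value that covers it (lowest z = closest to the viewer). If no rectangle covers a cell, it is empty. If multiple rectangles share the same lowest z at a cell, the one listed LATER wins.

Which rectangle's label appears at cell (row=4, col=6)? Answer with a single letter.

Answer: A

Derivation:
Check cell (4,6):
  A: rows 2-6 cols 6-11 z=1 -> covers; best now A (z=1)
  B: rows 3-7 cols 2-7 z=2 -> covers; best now A (z=1)
  C: rows 2-4 cols 4-10 z=4 -> covers; best now A (z=1)
Winner: A at z=1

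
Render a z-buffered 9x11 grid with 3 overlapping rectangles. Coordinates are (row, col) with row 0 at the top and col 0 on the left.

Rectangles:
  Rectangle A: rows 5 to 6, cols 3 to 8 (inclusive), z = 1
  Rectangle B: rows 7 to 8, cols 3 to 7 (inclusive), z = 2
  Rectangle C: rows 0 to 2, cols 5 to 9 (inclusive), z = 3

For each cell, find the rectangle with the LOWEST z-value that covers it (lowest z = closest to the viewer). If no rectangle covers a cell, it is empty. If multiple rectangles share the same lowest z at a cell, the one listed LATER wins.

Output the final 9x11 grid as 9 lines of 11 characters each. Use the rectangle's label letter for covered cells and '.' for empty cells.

.....CCCCC.
.....CCCCC.
.....CCCCC.
...........
...........
...AAAAAA..
...AAAAAA..
...BBBBB...
...BBBBB...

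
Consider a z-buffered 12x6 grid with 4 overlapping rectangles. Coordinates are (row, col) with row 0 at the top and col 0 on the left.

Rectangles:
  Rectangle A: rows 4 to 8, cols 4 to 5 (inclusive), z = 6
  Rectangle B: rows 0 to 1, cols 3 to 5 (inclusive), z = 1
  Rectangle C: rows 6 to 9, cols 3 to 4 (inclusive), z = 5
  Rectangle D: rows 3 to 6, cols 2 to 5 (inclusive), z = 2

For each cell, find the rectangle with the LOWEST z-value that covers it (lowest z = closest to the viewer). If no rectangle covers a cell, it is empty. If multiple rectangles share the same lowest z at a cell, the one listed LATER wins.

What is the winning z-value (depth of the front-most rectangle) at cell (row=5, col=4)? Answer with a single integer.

Answer: 2

Derivation:
Check cell (5,4):
  A: rows 4-8 cols 4-5 z=6 -> covers; best now A (z=6)
  B: rows 0-1 cols 3-5 -> outside (row miss)
  C: rows 6-9 cols 3-4 -> outside (row miss)
  D: rows 3-6 cols 2-5 z=2 -> covers; best now D (z=2)
Winner: D at z=2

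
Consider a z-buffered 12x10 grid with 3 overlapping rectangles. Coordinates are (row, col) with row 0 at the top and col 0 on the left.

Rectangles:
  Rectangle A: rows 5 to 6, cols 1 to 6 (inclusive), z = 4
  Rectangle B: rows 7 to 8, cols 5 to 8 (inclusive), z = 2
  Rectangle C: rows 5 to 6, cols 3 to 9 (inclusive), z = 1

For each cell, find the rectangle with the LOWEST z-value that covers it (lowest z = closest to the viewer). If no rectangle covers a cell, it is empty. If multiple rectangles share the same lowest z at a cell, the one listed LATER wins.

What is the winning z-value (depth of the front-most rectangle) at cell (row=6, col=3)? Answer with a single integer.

Answer: 1

Derivation:
Check cell (6,3):
  A: rows 5-6 cols 1-6 z=4 -> covers; best now A (z=4)
  B: rows 7-8 cols 5-8 -> outside (row miss)
  C: rows 5-6 cols 3-9 z=1 -> covers; best now C (z=1)
Winner: C at z=1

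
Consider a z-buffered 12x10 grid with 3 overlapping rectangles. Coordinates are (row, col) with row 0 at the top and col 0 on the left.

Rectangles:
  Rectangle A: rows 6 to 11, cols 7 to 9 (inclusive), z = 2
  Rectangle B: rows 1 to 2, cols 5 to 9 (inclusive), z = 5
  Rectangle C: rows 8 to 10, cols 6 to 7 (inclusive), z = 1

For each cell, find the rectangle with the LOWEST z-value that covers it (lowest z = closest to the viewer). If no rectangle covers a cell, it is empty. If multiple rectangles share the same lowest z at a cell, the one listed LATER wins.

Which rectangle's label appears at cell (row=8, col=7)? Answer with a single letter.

Answer: C

Derivation:
Check cell (8,7):
  A: rows 6-11 cols 7-9 z=2 -> covers; best now A (z=2)
  B: rows 1-2 cols 5-9 -> outside (row miss)
  C: rows 8-10 cols 6-7 z=1 -> covers; best now C (z=1)
Winner: C at z=1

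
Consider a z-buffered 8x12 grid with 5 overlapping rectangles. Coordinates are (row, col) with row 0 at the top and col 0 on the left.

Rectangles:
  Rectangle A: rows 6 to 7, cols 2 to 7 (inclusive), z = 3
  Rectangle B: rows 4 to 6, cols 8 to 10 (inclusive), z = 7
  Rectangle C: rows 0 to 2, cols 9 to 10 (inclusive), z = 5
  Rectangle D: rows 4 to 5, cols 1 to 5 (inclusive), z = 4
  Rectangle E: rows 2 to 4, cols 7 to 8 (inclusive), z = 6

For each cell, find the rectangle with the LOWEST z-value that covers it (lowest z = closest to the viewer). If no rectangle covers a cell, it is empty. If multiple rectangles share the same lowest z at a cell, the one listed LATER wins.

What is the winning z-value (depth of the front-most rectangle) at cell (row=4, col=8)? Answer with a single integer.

Check cell (4,8):
  A: rows 6-7 cols 2-7 -> outside (row miss)
  B: rows 4-6 cols 8-10 z=7 -> covers; best now B (z=7)
  C: rows 0-2 cols 9-10 -> outside (row miss)
  D: rows 4-5 cols 1-5 -> outside (col miss)
  E: rows 2-4 cols 7-8 z=6 -> covers; best now E (z=6)
Winner: E at z=6

Answer: 6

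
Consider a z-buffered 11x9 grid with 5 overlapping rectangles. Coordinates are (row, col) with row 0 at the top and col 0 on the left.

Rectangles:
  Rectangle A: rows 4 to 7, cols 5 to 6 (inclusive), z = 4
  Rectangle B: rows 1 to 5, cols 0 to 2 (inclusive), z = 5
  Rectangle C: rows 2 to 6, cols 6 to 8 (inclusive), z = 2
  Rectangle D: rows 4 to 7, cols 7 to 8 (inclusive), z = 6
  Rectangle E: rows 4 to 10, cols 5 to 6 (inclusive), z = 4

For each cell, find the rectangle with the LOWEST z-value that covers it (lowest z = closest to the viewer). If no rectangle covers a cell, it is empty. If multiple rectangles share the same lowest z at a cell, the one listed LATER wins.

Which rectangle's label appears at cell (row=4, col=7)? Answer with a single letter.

Check cell (4,7):
  A: rows 4-7 cols 5-6 -> outside (col miss)
  B: rows 1-5 cols 0-2 -> outside (col miss)
  C: rows 2-6 cols 6-8 z=2 -> covers; best now C (z=2)
  D: rows 4-7 cols 7-8 z=6 -> covers; best now C (z=2)
  E: rows 4-10 cols 5-6 -> outside (col miss)
Winner: C at z=2

Answer: C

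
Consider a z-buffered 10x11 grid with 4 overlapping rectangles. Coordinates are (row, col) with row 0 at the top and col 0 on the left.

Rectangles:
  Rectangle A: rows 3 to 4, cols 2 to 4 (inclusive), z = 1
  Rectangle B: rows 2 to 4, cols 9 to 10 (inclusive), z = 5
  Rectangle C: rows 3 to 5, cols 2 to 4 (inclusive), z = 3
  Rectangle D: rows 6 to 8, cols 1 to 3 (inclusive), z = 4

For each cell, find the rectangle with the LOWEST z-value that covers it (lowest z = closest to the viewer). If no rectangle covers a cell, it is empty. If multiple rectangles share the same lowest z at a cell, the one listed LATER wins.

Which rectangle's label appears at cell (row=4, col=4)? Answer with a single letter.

Check cell (4,4):
  A: rows 3-4 cols 2-4 z=1 -> covers; best now A (z=1)
  B: rows 2-4 cols 9-10 -> outside (col miss)
  C: rows 3-5 cols 2-4 z=3 -> covers; best now A (z=1)
  D: rows 6-8 cols 1-3 -> outside (row miss)
Winner: A at z=1

Answer: A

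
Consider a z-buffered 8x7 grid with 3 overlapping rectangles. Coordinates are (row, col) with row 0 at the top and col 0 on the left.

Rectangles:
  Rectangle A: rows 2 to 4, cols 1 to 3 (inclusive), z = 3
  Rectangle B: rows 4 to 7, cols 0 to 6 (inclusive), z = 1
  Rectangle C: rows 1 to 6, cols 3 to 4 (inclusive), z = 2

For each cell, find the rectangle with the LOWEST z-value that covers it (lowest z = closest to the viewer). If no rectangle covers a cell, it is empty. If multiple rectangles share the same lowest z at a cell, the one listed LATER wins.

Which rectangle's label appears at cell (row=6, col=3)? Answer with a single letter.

Check cell (6,3):
  A: rows 2-4 cols 1-3 -> outside (row miss)
  B: rows 4-7 cols 0-6 z=1 -> covers; best now B (z=1)
  C: rows 1-6 cols 3-4 z=2 -> covers; best now B (z=1)
Winner: B at z=1

Answer: B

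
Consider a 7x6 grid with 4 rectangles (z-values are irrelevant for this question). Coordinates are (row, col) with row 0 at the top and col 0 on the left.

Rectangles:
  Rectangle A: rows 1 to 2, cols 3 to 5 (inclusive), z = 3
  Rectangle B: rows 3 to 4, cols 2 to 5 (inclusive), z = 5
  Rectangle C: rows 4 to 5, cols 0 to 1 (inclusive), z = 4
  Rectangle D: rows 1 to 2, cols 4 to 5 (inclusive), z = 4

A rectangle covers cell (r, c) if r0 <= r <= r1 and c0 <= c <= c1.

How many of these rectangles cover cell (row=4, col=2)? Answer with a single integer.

Check cell (4,2):
  A: rows 1-2 cols 3-5 -> outside (row miss)
  B: rows 3-4 cols 2-5 -> covers
  C: rows 4-5 cols 0-1 -> outside (col miss)
  D: rows 1-2 cols 4-5 -> outside (row miss)
Count covering = 1

Answer: 1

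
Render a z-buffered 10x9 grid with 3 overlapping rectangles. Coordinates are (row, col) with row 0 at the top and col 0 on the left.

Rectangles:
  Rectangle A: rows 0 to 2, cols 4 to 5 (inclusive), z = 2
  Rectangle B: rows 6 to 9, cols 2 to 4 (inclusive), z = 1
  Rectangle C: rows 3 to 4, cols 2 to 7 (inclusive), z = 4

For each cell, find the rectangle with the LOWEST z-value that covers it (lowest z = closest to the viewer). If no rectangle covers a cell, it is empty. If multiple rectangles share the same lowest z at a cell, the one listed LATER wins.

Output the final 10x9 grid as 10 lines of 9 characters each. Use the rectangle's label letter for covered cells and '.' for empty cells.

....AA...
....AA...
....AA...
..CCCCCC.
..CCCCCC.
.........
..BBB....
..BBB....
..BBB....
..BBB....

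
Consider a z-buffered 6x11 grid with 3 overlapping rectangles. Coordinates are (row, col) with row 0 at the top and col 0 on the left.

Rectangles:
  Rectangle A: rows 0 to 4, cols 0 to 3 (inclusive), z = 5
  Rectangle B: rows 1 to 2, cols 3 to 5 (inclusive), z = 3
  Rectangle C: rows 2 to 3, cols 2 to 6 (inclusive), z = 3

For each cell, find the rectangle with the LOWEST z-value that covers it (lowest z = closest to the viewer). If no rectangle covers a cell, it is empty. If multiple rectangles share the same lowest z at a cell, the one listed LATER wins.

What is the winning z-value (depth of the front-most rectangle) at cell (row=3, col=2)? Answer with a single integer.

Answer: 3

Derivation:
Check cell (3,2):
  A: rows 0-4 cols 0-3 z=5 -> covers; best now A (z=5)
  B: rows 1-2 cols 3-5 -> outside (row miss)
  C: rows 2-3 cols 2-6 z=3 -> covers; best now C (z=3)
Winner: C at z=3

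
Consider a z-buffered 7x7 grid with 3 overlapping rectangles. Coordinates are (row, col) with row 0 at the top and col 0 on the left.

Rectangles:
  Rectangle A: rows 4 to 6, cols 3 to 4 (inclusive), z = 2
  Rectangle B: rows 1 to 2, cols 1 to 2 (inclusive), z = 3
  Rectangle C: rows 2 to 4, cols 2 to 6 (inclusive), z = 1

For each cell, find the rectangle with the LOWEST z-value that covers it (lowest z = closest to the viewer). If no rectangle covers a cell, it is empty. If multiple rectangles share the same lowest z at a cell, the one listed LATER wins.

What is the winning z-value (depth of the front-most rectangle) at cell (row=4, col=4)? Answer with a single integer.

Answer: 1

Derivation:
Check cell (4,4):
  A: rows 4-6 cols 3-4 z=2 -> covers; best now A (z=2)
  B: rows 1-2 cols 1-2 -> outside (row miss)
  C: rows 2-4 cols 2-6 z=1 -> covers; best now C (z=1)
Winner: C at z=1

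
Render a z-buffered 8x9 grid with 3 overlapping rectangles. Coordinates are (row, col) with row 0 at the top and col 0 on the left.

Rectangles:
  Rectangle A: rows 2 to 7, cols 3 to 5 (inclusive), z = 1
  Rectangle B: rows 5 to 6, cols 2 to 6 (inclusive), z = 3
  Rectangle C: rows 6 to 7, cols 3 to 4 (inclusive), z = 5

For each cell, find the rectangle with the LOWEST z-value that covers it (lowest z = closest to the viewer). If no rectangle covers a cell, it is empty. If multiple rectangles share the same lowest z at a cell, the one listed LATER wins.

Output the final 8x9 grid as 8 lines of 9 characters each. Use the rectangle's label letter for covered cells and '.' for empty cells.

.........
.........
...AAA...
...AAA...
...AAA...
..BAAAB..
..BAAAB..
...AAA...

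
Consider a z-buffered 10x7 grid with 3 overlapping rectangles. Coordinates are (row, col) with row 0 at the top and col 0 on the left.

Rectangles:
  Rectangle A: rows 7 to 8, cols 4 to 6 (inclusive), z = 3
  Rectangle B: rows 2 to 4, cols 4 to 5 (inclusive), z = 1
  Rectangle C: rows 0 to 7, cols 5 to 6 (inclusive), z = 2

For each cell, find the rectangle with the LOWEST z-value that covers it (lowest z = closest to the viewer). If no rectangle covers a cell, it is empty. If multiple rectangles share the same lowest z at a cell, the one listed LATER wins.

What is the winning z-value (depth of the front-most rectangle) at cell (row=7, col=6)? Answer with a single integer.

Answer: 2

Derivation:
Check cell (7,6):
  A: rows 7-8 cols 4-6 z=3 -> covers; best now A (z=3)
  B: rows 2-4 cols 4-5 -> outside (row miss)
  C: rows 0-7 cols 5-6 z=2 -> covers; best now C (z=2)
Winner: C at z=2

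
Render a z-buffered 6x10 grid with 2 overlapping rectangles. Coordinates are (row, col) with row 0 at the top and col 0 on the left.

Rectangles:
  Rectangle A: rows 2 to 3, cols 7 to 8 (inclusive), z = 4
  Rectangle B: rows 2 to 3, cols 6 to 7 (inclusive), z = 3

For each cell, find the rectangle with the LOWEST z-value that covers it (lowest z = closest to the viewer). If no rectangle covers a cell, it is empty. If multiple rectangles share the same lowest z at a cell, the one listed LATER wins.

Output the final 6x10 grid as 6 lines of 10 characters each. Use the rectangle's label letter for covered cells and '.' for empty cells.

..........
..........
......BBA.
......BBA.
..........
..........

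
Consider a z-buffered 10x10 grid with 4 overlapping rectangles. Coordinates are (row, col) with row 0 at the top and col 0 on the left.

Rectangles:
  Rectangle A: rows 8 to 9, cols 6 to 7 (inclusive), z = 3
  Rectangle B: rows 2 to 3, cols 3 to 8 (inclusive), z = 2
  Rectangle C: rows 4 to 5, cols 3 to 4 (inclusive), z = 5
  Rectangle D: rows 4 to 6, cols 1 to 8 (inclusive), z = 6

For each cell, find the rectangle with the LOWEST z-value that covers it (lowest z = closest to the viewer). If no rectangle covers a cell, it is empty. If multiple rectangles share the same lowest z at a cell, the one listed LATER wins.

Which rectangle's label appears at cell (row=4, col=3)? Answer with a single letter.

Check cell (4,3):
  A: rows 8-9 cols 6-7 -> outside (row miss)
  B: rows 2-3 cols 3-8 -> outside (row miss)
  C: rows 4-5 cols 3-4 z=5 -> covers; best now C (z=5)
  D: rows 4-6 cols 1-8 z=6 -> covers; best now C (z=5)
Winner: C at z=5

Answer: C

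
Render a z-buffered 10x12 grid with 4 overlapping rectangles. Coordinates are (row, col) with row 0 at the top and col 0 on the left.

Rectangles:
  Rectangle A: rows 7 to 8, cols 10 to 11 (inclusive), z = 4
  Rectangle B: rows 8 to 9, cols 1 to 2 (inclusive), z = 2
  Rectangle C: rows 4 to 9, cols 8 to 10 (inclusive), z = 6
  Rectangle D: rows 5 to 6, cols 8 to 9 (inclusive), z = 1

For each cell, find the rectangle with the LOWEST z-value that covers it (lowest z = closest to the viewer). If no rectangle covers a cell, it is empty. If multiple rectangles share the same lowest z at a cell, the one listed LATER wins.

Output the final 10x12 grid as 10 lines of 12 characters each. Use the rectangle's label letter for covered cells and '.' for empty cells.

............
............
............
............
........CCC.
........DDC.
........DDC.
........CCAA
.BB.....CCAA
.BB.....CCC.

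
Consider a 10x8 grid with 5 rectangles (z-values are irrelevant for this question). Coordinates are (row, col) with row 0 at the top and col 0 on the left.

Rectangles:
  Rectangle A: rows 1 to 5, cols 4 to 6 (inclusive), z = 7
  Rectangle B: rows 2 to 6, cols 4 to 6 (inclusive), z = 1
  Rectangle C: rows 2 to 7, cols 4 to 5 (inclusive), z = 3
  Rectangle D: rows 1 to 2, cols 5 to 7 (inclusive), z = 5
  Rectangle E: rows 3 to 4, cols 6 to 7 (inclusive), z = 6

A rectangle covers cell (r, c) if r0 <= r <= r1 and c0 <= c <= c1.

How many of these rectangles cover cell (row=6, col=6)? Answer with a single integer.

Answer: 1

Derivation:
Check cell (6,6):
  A: rows 1-5 cols 4-6 -> outside (row miss)
  B: rows 2-6 cols 4-6 -> covers
  C: rows 2-7 cols 4-5 -> outside (col miss)
  D: rows 1-2 cols 5-7 -> outside (row miss)
  E: rows 3-4 cols 6-7 -> outside (row miss)
Count covering = 1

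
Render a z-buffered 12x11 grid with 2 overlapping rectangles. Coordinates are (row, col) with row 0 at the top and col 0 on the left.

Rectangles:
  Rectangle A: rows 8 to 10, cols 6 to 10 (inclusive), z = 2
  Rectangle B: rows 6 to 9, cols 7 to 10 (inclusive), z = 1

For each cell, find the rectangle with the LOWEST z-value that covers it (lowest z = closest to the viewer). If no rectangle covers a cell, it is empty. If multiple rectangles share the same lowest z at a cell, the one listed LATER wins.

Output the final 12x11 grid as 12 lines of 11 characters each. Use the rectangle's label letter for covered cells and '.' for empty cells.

...........
...........
...........
...........
...........
...........
.......BBBB
.......BBBB
......ABBBB
......ABBBB
......AAAAA
...........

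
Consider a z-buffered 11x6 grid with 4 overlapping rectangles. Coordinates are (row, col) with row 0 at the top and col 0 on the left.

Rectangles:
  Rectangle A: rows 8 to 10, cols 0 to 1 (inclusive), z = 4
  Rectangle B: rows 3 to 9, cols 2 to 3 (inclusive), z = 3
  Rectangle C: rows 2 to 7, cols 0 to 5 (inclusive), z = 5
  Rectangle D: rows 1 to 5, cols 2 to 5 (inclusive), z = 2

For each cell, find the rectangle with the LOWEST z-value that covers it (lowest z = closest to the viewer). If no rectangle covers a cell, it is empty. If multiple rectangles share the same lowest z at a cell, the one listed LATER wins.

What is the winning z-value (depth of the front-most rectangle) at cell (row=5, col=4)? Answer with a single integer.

Answer: 2

Derivation:
Check cell (5,4):
  A: rows 8-10 cols 0-1 -> outside (row miss)
  B: rows 3-9 cols 2-3 -> outside (col miss)
  C: rows 2-7 cols 0-5 z=5 -> covers; best now C (z=5)
  D: rows 1-5 cols 2-5 z=2 -> covers; best now D (z=2)
Winner: D at z=2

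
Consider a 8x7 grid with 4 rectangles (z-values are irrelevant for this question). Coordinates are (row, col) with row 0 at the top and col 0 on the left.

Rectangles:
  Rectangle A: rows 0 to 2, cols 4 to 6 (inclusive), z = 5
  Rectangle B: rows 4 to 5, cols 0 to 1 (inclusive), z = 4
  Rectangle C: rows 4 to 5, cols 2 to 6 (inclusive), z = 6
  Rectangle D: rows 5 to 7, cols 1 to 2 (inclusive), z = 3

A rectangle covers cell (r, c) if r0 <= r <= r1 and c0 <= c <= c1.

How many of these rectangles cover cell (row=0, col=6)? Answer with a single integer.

Answer: 1

Derivation:
Check cell (0,6):
  A: rows 0-2 cols 4-6 -> covers
  B: rows 4-5 cols 0-1 -> outside (row miss)
  C: rows 4-5 cols 2-6 -> outside (row miss)
  D: rows 5-7 cols 1-2 -> outside (row miss)
Count covering = 1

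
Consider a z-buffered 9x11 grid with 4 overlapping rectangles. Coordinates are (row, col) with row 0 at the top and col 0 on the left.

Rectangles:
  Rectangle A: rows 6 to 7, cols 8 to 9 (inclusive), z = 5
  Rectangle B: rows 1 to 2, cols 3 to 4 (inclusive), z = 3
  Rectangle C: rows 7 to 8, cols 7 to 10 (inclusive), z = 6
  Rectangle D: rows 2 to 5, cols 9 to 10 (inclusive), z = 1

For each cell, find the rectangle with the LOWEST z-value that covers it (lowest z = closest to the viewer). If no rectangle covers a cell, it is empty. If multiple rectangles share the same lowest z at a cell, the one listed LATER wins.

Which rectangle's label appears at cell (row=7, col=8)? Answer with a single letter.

Answer: A

Derivation:
Check cell (7,8):
  A: rows 6-7 cols 8-9 z=5 -> covers; best now A (z=5)
  B: rows 1-2 cols 3-4 -> outside (row miss)
  C: rows 7-8 cols 7-10 z=6 -> covers; best now A (z=5)
  D: rows 2-5 cols 9-10 -> outside (row miss)
Winner: A at z=5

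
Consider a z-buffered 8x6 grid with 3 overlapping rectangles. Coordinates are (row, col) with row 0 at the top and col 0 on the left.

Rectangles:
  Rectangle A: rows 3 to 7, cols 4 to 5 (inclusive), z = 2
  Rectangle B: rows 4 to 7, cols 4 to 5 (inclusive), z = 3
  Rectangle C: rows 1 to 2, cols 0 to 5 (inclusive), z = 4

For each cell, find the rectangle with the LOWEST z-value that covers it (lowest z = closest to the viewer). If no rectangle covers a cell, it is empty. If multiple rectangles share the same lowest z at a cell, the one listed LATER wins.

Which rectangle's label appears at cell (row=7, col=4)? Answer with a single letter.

Answer: A

Derivation:
Check cell (7,4):
  A: rows 3-7 cols 4-5 z=2 -> covers; best now A (z=2)
  B: rows 4-7 cols 4-5 z=3 -> covers; best now A (z=2)
  C: rows 1-2 cols 0-5 -> outside (row miss)
Winner: A at z=2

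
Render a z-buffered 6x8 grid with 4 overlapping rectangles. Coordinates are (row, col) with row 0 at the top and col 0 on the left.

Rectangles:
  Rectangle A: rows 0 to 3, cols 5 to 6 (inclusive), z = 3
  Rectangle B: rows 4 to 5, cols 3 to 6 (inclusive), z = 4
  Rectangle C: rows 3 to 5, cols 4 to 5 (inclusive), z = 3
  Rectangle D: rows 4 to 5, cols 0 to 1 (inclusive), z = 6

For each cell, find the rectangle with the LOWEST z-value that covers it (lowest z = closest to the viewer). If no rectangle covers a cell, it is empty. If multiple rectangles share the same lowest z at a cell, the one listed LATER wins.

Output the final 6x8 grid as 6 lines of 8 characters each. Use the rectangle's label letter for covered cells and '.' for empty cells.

.....AA.
.....AA.
.....AA.
....CCA.
DD.BCCB.
DD.BCCB.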